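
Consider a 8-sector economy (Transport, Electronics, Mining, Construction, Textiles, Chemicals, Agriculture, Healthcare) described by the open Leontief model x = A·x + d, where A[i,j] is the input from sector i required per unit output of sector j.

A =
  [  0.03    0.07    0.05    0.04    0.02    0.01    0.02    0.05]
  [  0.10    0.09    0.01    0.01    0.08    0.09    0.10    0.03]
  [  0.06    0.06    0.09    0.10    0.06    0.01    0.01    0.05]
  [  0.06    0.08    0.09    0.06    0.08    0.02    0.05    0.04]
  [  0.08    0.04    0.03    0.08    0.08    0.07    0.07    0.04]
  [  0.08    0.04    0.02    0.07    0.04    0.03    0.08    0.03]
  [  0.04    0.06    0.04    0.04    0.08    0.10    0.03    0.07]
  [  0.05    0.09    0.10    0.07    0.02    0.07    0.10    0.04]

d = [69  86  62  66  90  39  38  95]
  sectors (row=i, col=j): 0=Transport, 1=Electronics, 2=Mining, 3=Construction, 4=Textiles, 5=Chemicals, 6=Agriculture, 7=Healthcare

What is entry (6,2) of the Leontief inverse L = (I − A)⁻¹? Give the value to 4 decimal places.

Form M = I − A:
  [  0.97   -0.07   -0.05   -0.04   -0.02   -0.01   -0.02   -0.05]
  [ -0.10    0.91   -0.01   -0.01   -0.08   -0.09   -0.10   -0.03]
  [ -0.06   -0.06    0.91   -0.10   -0.06   -0.01   -0.01   -0.05]
  [ -0.06   -0.08   -0.09    0.94   -0.08   -0.02   -0.05   -0.04]
  [ -0.08   -0.04   -0.03   -0.08    0.92   -0.07   -0.07   -0.04]
  [ -0.08   -0.04   -0.02   -0.07   -0.04    0.97   -0.08   -0.03]
  [ -0.04   -0.06   -0.04   -0.04   -0.08   -0.10    0.97   -0.07]
  [ -0.05   -0.09   -0.10   -0.07   -0.02   -0.07   -0.10    0.96]
Leontief inverse L = M⁻¹:
  [  1.0645    0.1078    0.0794    0.0697    0.0515    0.0376    0.0518    0.0729]
  [  0.1574    1.1483    0.0489    0.0576    0.1324    0.1403    0.1535    0.0701]
  [  0.1107    0.1152    1.1371    0.1481    0.1080    0.0461    0.0538    0.0846]
  [  0.1158    0.1384    0.1365    1.1108    0.1331    0.0637    0.0983    0.0785]
  [  0.1344    0.0972    0.0751    0.1304    1.1316    0.1135    0.1194    0.0788]
  [  0.1217    0.0868    0.0564    0.1080    0.0812    1.0655    0.1177    0.0617]
  [  0.0947    0.1141    0.0817    0.0893    0.1276    0.1426    1.0819    0.1051]
  [  0.1117    0.1556    0.1513    0.1253    0.0788    0.1195    0.1536    1.0837]
Total output x = L · d:
  x_0 = 1.0645·69 + 0.1078·86 + 0.0794·62 + 0.0697·66 + 0.0515·90 + 0.0376·39 + 0.0518·38 + 0.0729·95 = 107.2383
  x_1 = 0.1574·69 + 1.1483·86 + 0.0489·62 + 0.0576·66 + 0.1324·90 + 0.1403·39 + 0.1535·38 + 0.0701·95 = 146.3321
  x_2 = 0.1107·69 + 0.1152·86 + 1.1371·62 + 0.1481·66 + 0.1080·90 + 0.0461·39 + 0.0538·38 + 0.0846·95 = 119.4211
  x_3 = 0.1158·69 + 0.1384·86 + 0.1365·62 + 1.1108·66 + 0.1331·90 + 0.0637·39 + 0.0983·38 + 0.0785·95 = 127.3209
  x_4 = 0.1344·69 + 0.0972·86 + 0.0751·62 + 0.1304·66 + 1.1316·90 + 0.1135·39 + 0.1194·38 + 0.0788·95 = 149.1870
  x_5 = 0.1217·69 + 0.0868·86 + 0.0564·62 + 0.1080·66 + 0.0812·90 + 1.0655·39 + 0.1177·38 + 0.0617·95 = 85.6864
  x_6 = 0.0947·69 + 0.1141·86 + 0.0817·62 + 0.0893·66 + 0.1276·90 + 0.1426·39 + 1.0819·38 + 0.1051·95 = 95.4564
  x_7 = 0.1117·69 + 0.1556·86 + 0.1513·62 + 0.1253·66 + 0.0788·90 + 0.1195·39 + 0.1536·38 + 1.0837·95 = 159.2852

L[6,2] = 0.0817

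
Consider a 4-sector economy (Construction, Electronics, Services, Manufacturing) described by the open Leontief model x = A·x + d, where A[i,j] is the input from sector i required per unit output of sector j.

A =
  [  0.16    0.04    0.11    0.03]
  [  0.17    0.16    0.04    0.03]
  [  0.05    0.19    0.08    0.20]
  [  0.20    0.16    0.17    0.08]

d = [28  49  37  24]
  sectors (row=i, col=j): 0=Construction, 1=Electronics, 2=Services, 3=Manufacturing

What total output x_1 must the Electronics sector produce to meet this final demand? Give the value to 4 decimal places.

Form M = I − A:
  [  0.84   -0.04   -0.11   -0.03]
  [ -0.17    0.84   -0.04   -0.03]
  [ -0.05   -0.19    0.92   -0.20]
  [ -0.20   -0.16   -0.17    0.92]
Leontief inverse L = M⁻¹:
  [  1.2425    0.1126    0.1684    0.0808]
  [  0.2737    1.2396    0.0997    0.0710]
  [  0.2012    0.3275    1.1757    0.2728]
  [  0.3549    0.3006    0.2712    1.1673]
Total output x = L · d:
  x_0 = 1.2425·28 + 0.1126·49 + 0.1684·37 + 0.0808·24 = 48.4803
  x_1 = 0.2737·28 + 1.2396·49 + 0.0997·37 + 0.0710·24 = 73.8002
  x_2 = 0.2012·28 + 0.3275·49 + 1.1757·37 + 0.2728·24 = 71.7272
  x_3 = 0.3549·28 + 0.3006·49 + 0.2712·37 + 1.1673·24 = 62.7149

73.8002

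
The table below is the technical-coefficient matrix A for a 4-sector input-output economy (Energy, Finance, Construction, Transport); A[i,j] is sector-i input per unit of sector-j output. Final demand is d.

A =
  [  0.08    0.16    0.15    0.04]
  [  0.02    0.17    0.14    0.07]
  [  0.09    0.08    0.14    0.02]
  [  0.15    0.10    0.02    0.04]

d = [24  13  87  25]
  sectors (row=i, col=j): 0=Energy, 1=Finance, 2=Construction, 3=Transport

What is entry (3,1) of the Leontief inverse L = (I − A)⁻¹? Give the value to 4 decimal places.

Form M = I − A:
  [  0.92   -0.16   -0.15   -0.04]
  [ -0.02    0.83   -0.14   -0.07]
  [ -0.09   -0.08    0.86   -0.02]
  [ -0.15   -0.10   -0.02    0.96]
Leontief inverse L = M⁻¹:
  [  1.1271    0.2487    0.2387    0.0701]
  [  0.0644    1.2500    0.2170    0.0984]
  [  0.1283    0.1463    1.2099    0.0412]
  [  0.1855    0.1721    0.0851    1.0637]
Total output x = L · d:
  x_0 = 1.1271·24 + 0.2487·13 + 0.2387·87 + 0.0701·25 = 52.8050
  x_1 = 0.0644·24 + 1.2500·13 + 0.2170·87 + 0.0984·25 = 39.1359
  x_2 = 0.1283·24 + 0.1463·13 + 1.2099·87 + 0.0412·25 = 111.2757
  x_3 = 0.1855·24 + 0.1721·13 + 0.0851·87 + 1.0637·25 = 40.6873

L[3,1] = 0.1721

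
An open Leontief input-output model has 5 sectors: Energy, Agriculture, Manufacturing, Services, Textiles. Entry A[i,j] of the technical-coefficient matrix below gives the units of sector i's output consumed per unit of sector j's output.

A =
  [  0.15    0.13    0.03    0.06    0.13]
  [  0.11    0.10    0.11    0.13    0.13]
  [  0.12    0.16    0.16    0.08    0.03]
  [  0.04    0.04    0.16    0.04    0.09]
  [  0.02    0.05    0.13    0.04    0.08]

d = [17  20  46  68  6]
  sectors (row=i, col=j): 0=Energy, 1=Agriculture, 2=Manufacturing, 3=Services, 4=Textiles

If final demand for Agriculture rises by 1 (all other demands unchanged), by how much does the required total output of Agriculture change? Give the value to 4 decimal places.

1.2050

Form M = I − A:
  [  0.85   -0.13   -0.03   -0.06   -0.13]
  [ -0.11    0.90   -0.11   -0.13   -0.13]
  [ -0.12   -0.16    0.84   -0.08   -0.03]
  [ -0.04   -0.04   -0.16    0.96   -0.09]
  [ -0.02   -0.05   -0.13   -0.04    0.92]
Leontief inverse L = M⁻¹:
  [  1.2347    0.2197    0.1315    0.1271    0.2222]
  [  0.2047    1.2050    0.2394    0.2054    0.2271]
  [  0.2281    0.2760    1.2860    0.1642    0.1292]
  [  0.1050    0.1161    0.2493    1.0908    0.1461]
  [  0.0748    0.1143    0.2084    0.0846    1.1287]
Total output x = L · d:
  x_0 = 1.2347·17 + 0.2197·20 + 0.1315·46 + 0.1271·68 + 0.2222·6 = 41.4105
  x_1 = 0.2047·17 + 1.2050·20 + 0.2394·46 + 0.2054·68 + 0.2271·6 = 53.9201
  x_2 = 0.2281·17 + 0.2760·20 + 1.2860·46 + 0.1642·68 + 0.1292·6 = 80.4961
  x_3 = 0.1050·17 + 0.1161·20 + 0.2493·46 + 1.0908·68 + 0.1461·6 = 90.6277
  x_4 = 0.0748·17 + 0.1143·20 + 0.2084·46 + 0.0846·68 + 1.1287·6 = 25.6672
Δx_1 = L[1,1] · Δd_1 = 1.2050 · 1 = 1.2050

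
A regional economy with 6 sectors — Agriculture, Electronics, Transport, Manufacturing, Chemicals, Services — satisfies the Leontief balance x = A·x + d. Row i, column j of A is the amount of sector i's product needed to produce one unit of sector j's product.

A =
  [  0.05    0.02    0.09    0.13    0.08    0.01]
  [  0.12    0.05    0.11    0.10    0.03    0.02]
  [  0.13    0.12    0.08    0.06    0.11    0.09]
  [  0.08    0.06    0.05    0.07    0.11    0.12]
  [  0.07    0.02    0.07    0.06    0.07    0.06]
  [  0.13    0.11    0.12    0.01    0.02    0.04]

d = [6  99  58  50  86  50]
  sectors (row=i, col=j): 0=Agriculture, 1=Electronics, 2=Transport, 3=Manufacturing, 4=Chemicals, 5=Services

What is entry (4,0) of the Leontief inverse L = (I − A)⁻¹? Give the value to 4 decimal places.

L[4,0] = 0.1289

Form M = I − A:
  [  0.95   -0.02   -0.09   -0.13   -0.08   -0.01]
  [ -0.12    0.95   -0.11   -0.10   -0.03   -0.02]
  [ -0.13   -0.12    0.92   -0.06   -0.11   -0.09]
  [ -0.08   -0.06   -0.05    0.93   -0.11   -0.12]
  [ -0.07   -0.02   -0.07   -0.06    0.93   -0.06]
  [ -0.13   -0.11   -0.12   -0.01   -0.02    0.96]
Leontief inverse L = M⁻¹:
  [  1.1136    0.0627    0.1443    0.1812    0.1376    0.0577]
  [  0.1926    1.0989    0.1750    0.1631    0.0935    0.0675]
  [  0.2286    0.1824    1.1717    0.1406    0.1839    0.1451]
  [  0.1623    0.1138    0.1258    1.1311    0.1699    0.1679]
  [  0.1289    0.0597    0.1232    0.1055    1.1174    0.0972]
  [  0.2058    0.1596    0.1899    0.0748    0.0774    1.0791]
Total output x = L · d:
  x_0 = 1.1136·6 + 0.0627·99 + 0.1443·58 + 0.1812·50 + 0.1376·86 + 0.0577·50 = 45.0286
  x_1 = 0.1926·6 + 1.0989·99 + 0.1750·58 + 0.1631·50 + 0.0935·86 + 0.0675·50 = 139.6685
  x_2 = 0.2286·6 + 0.1824·99 + 1.1717·58 + 0.1406·50 + 0.1839·86 + 0.1451·50 = 117.4809
  x_3 = 0.1623·6 + 0.1138·99 + 0.1258·58 + 1.1311·50 + 0.1699·86 + 0.1679·50 = 99.0879
  x_4 = 0.1289·6 + 0.0597·99 + 0.1232·58 + 0.1055·50 + 1.1174·86 + 0.0972·50 = 120.0629
  x_5 = 0.2058·6 + 0.1596·99 + 0.1899·58 + 0.0748·50 + 0.0774·86 + 1.0791·50 = 92.4032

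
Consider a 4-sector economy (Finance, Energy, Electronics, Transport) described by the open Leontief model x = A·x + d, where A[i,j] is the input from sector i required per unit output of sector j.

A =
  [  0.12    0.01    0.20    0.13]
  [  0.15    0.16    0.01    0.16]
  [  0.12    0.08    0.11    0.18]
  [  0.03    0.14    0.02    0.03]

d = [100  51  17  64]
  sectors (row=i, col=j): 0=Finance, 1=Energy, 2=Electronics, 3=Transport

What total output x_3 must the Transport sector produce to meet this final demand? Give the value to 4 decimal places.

Form M = I − A:
  [  0.88   -0.01   -0.20   -0.13]
  [ -0.15    0.84   -0.01   -0.16]
  [ -0.12   -0.08    0.89   -0.18]
  [ -0.03   -0.14   -0.02    0.97]
Leontief inverse L = M⁻¹:
  [  1.1946    0.0777    0.2744    0.2238]
  [  0.2298    1.2415    0.0712    0.2488]
  [  0.1967    0.1595    1.1757    0.2708]
  [  0.0742    0.1849    0.0430    1.0793]
Total output x = L · d:
  x_0 = 1.1946·100 + 0.0777·51 + 0.2744·17 + 0.2238·64 = 142.4141
  x_1 = 0.2298·100 + 1.2415·51 + 0.0712·17 + 0.2488·64 = 103.4262
  x_2 = 0.1967·100 + 0.1595·51 + 1.1757·17 + 0.2708·64 = 65.1253
  x_3 = 0.0742·100 + 0.1849·51 + 0.0430·17 + 1.0793·64 = 86.6542

86.6542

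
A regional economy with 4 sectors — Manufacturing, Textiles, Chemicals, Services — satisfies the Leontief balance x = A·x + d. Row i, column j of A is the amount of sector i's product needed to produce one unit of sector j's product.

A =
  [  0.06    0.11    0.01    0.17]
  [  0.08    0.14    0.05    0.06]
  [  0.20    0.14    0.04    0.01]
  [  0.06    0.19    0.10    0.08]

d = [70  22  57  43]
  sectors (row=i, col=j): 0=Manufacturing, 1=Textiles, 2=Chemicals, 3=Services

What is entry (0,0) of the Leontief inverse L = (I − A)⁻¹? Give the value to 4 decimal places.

Form M = I − A:
  [  0.94   -0.11   -0.01   -0.17]
  [ -0.08    0.86   -0.05   -0.06]
  [ -0.20   -0.14    0.96   -0.01]
  [ -0.06   -0.19   -0.10    0.92]
Leontief inverse L = M⁻¹:
  [  1.1039    0.1964    0.0444    0.2173]
  [  0.1259    1.2140    0.0753    0.1033]
  [  0.2496    0.2210    1.0633    0.0721]
  [  0.1251    0.2875    0.1340    1.1303]
Total output x = L · d:
  x_0 = 1.1039·70 + 0.1964·22 + 0.0444·57 + 0.2173·43 = 93.4616
  x_1 = 0.1259·70 + 1.2140·22 + 0.0753·57 + 0.1033·43 = 44.2543
  x_2 = 0.2496·70 + 0.2210·22 + 1.0633·57 + 0.0721·43 = 86.0429
  x_3 = 0.1251·70 + 0.2875·22 + 0.1340·57 + 1.1303·43 = 71.3264

L[0,0] = 1.1039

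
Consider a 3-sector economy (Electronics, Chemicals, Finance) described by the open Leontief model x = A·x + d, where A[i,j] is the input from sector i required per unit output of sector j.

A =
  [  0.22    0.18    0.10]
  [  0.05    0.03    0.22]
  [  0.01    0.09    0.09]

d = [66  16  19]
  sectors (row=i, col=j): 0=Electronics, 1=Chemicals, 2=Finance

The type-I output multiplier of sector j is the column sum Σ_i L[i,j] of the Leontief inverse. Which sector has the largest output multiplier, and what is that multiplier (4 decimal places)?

Finance (1.5999)

Form M = I − A:
  [  0.78   -0.18   -0.10]
  [ -0.05    0.97   -0.22]
  [ -0.01   -0.09    0.91]
Leontief inverse L = M⁻¹:
  [  1.3014    0.2606    0.2060]
  [  0.0719    1.0690    0.2663]
  [  0.0214    0.1086    1.1275]
Total output x = L · d:
  x_0 = 1.3014·66 + 0.2606·16 + 0.2060·19 = 93.9764
  x_1 = 0.0719·66 + 1.0690·16 + 0.2663·19 = 26.9124
  x_2 = 0.0214·66 + 0.1086·16 + 1.1275·19 = 24.5735
Output multipliers (column sums of L):
  Electronics: 1.3948
  Chemicals: 1.4382
  Finance: 1.5999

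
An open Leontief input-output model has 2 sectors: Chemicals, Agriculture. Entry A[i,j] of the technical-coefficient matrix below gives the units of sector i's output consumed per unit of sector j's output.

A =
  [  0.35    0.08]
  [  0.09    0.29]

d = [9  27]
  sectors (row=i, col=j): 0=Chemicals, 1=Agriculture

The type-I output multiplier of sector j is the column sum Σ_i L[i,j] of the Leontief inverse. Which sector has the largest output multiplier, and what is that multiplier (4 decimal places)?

Form M = I − A:
  [  0.65   -0.08]
  [ -0.09    0.71]
Leontief inverse L = M⁻¹:
  [  1.5628    0.1761]
  [  0.1981    1.4308]
Total output x = L · d:
  x_0 = 1.5628·9 + 0.1761·27 = 18.8202
  x_1 = 0.1981·9 + 1.4308·27 = 40.4138
Output multipliers (column sums of L):
  Chemicals: 1.7610
  Agriculture: 1.6069

Chemicals (1.7610)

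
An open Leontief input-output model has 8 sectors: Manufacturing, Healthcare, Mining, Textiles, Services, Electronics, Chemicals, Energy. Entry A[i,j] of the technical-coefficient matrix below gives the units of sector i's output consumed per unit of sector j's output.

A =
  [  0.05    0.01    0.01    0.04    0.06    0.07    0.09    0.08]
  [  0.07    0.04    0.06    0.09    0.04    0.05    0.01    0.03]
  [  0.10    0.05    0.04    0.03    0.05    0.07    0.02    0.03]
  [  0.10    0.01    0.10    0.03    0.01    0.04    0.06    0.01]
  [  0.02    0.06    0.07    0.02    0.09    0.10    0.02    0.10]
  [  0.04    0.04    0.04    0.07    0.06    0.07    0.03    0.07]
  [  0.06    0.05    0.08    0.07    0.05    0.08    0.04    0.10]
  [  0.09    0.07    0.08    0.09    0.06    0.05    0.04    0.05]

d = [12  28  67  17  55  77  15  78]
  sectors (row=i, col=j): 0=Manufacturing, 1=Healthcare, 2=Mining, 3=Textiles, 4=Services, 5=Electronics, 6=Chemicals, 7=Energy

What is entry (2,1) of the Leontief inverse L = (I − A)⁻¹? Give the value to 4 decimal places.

L[2,1] = 0.0764

Form M = I − A:
  [  0.95   -0.01   -0.01   -0.04   -0.06   -0.07   -0.09   -0.08]
  [ -0.07    0.96   -0.06   -0.09   -0.04   -0.05   -0.01   -0.03]
  [ -0.10   -0.05    0.96   -0.03   -0.05   -0.07   -0.02   -0.03]
  [ -0.10   -0.01   -0.10    0.97   -0.01   -0.04   -0.06   -0.01]
  [ -0.02   -0.06   -0.07   -0.02    0.91   -0.10   -0.02   -0.10]
  [ -0.04   -0.04   -0.04   -0.07   -0.06    0.93   -0.03   -0.07]
  [ -0.06   -0.05   -0.08   -0.07   -0.05   -0.08    0.96   -0.10]
  [ -0.09   -0.07   -0.08   -0.09   -0.06   -0.05   -0.04    0.95]
Leontief inverse L = M⁻¹:
  [  1.0973    0.0422    0.0559    0.0824    0.1013    0.1208    0.1209    0.1287]
  [  0.1162    1.0647    0.0988    0.1239    0.0740    0.0936    0.0390    0.0666]
  [  0.1426    0.0764    1.0762    0.0667    0.0878    0.1163    0.0492    0.0721]
  [  0.1427    0.0337    0.1322    1.0618    0.0434    0.0830    0.0884    0.0484]
  [  0.0752    0.0991    0.1204    0.0685    1.1387    0.1578    0.0498    0.1507]
  [  0.0894    0.0707    0.0851    0.1104    0.0994    1.1188    0.0595    0.1128]
  [  0.1242    0.0890    0.1352    0.1218    0.0995    0.1412    1.0775    0.1531]
  [  0.1527    0.1058    0.1335    0.1384    0.1079    0.1108    0.0785    1.1023]
Total output x = L · d:
  x_0 = 1.0973·12 + 0.0422·28 + 0.0559·67 + 0.0824·17 + 0.1013·55 + 0.1208·77 + 0.1209·15 + 0.1287·78 = 46.2152
  x_1 = 0.1162·12 + 1.0647·28 + 0.0988·67 + 0.1239·17 + 0.0740·55 + 0.0936·77 + 0.0390·15 + 0.0666·78 = 56.9902
  x_2 = 0.1426·12 + 0.0764·28 + 1.0762·67 + 0.0667·17 + 0.0878·55 + 0.1163·77 + 0.0492·15 + 0.0721·78 = 97.2312
  x_3 = 0.1427·12 + 0.0337·28 + 0.1322·67 + 1.0618·17 + 0.0434·55 + 0.0830·77 + 0.0884·15 + 0.0484·78 = 43.4479
  x_4 = 0.0752·12 + 0.0991·28 + 0.1204·67 + 0.0685·17 + 1.1387·55 + 0.1578·77 + 0.0498·15 + 0.1507·78 = 100.1919
  x_5 = 0.0894·12 + 0.0707·28 + 0.0851·67 + 0.1104·17 + 0.0994·55 + 1.1188·77 + 0.0595·15 + 0.1128·78 = 111.9324
  x_6 = 0.1242·12 + 0.0890·28 + 0.1352·67 + 0.1218·17 + 0.0995·55 + 0.1412·77 + 1.0775·15 + 0.1531·78 = 59.5602
  x_7 = 0.1527·12 + 0.1058·28 + 0.1335·67 + 0.1384·17 + 0.1079·55 + 0.1108·77 + 0.0785·15 + 1.1023·78 = 117.7137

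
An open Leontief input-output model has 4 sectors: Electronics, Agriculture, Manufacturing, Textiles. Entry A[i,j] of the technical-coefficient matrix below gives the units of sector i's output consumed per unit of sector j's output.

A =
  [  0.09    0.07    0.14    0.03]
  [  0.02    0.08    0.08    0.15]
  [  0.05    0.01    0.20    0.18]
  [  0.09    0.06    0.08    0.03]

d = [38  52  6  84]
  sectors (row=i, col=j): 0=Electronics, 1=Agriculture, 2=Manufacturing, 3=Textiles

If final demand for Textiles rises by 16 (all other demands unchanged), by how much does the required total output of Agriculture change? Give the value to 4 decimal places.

3.1743

Form M = I − A:
  [  0.91   -0.07   -0.14   -0.03]
  [ -0.02    0.92   -0.08   -0.15]
  [ -0.05   -0.01    0.80   -0.18]
  [ -0.09   -0.06   -0.08    0.97]
Leontief inverse L = M⁻¹:
  [  1.1215    0.0935    0.2145    0.0889]
  [  0.0516    1.1053    0.1394    0.1984]
  [  0.0967    0.0377    1.2956    0.2492]
  [  0.1152    0.0802    0.1354    1.0720]
Total output x = L · d:
  x_0 = 1.1215·38 + 0.0935·52 + 0.2145·6 + 0.0889·84 = 56.2373
  x_1 = 0.0516·38 + 1.1053·52 + 0.1394·6 + 0.1984·84 = 76.9384
  x_2 = 0.0967·38 + 0.0377·52 + 1.2956·6 + 0.2492·84 = 34.3432
  x_3 = 0.1152·38 + 0.0802·52 + 0.1354·6 + 1.0720·84 = 99.4073
Δx_1 = L[1,3] · Δd_3 = 0.1984 · 16 = 3.1743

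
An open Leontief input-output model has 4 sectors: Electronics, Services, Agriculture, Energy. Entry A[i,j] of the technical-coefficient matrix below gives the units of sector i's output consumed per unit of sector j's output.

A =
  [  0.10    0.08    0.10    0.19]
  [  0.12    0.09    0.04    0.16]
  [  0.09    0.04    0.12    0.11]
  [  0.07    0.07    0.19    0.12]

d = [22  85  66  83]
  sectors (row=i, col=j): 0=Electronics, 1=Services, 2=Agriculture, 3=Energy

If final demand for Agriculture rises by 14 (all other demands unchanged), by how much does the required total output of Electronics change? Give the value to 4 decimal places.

2.8705

Form M = I − A:
  [  0.90   -0.08   -0.10   -0.19]
  [ -0.12    0.91   -0.04   -0.16]
  [ -0.09   -0.04    0.88   -0.11]
  [ -0.07   -0.07   -0.19    0.88]
Leontief inverse L = M⁻¹:
  [  1.1733    0.1355    0.2050    0.3036]
  [  0.1857    1.1412    0.1299    0.2638]
  [  0.1459    0.0806    1.1989    0.1960]
  [  0.1396    0.1190    0.2855    1.2238]
Total output x = L · d:
  x_0 = 1.1733·22 + 0.1355·85 + 0.2050·66 + 0.3036·83 = 76.0619
  x_1 = 0.1857·22 + 1.1412·85 + 0.1299·66 + 0.2638·83 = 131.5630
  x_2 = 0.1459·22 + 0.0806·85 + 1.1989·66 + 0.1960·83 = 105.4596
  x_3 = 0.1396·22 + 0.1190·85 + 0.2855·66 + 1.2238·83 = 133.6035
Δx_0 = L[0,2] · Δd_2 = 0.2050 · 14 = 2.8705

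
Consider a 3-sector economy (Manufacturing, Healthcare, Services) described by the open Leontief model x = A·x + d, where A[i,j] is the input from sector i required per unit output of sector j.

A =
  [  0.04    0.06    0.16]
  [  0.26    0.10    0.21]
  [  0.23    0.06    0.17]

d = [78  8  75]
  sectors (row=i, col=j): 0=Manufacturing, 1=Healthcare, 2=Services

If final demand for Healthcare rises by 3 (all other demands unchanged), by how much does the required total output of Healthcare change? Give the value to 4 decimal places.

Form M = I − A:
  [  0.96   -0.06   -0.16]
  [ -0.26    0.90   -0.21]
  [ -0.23   -0.06    0.83]
Leontief inverse L = M⁻¹:
  [  1.1237    0.0909    0.2396]
  [  0.4041    1.1629    0.3721]
  [  0.3406    0.1092    1.2981]
Total output x = L · d:
  x_0 = 1.1237·78 + 0.0909·8 + 0.2396·75 = 106.3455
  x_1 = 0.4041·78 + 1.1629·8 + 0.3721·75 = 68.7307
  x_2 = 0.3406·78 + 0.1092·8 + 1.2981·75 = 124.7992
Δx_1 = L[1,1] · Δd_1 = 1.1629 · 3 = 3.4886

3.4886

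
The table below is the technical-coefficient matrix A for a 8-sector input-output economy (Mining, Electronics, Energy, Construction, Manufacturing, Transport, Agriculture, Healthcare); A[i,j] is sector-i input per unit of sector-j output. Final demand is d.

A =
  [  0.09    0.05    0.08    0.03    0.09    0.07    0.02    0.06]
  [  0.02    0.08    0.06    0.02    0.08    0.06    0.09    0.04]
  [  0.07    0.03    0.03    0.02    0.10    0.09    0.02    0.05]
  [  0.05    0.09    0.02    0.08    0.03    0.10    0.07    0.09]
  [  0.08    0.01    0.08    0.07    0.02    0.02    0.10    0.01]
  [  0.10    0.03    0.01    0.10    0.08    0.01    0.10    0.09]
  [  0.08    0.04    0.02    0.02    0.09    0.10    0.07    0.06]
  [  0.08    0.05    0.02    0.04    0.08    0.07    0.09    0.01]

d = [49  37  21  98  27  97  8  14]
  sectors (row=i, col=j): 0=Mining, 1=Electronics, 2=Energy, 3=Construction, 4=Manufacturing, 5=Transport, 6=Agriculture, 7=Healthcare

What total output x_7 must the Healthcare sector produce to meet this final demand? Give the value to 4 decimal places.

50.5727

Form M = I − A:
  [  0.91   -0.05   -0.08   -0.03   -0.09   -0.07   -0.02   -0.06]
  [ -0.02    0.92   -0.06   -0.02   -0.08   -0.06   -0.09   -0.04]
  [ -0.07   -0.03    0.97   -0.02   -0.10   -0.09   -0.02   -0.05]
  [ -0.05   -0.09   -0.02    0.92   -0.03   -0.10   -0.07   -0.09]
  [ -0.08   -0.01   -0.08   -0.07    0.98   -0.02   -0.10   -0.01]
  [ -0.10   -0.03   -0.01   -0.10   -0.08    0.99   -0.10   -0.09]
  [ -0.08   -0.04   -0.02   -0.02   -0.09   -0.10    0.93   -0.06]
  [ -0.08   -0.05   -0.02   -0.04   -0.08   -0.07   -0.09    0.99]
Leontief inverse L = M⁻¹:
  [  1.1578    0.0890    0.1204    0.0739    0.1543    0.1244    0.0817    0.1044]
  [  0.0799    1.1162    0.0943    0.0584    0.1394    0.1115    0.1510    0.0807]
  [  0.1287    0.0616    1.0639    0.0601    0.1521    0.1325    0.0752    0.0876]
  [  0.1218    0.1396    0.0580    1.1301    0.1014    0.1633    0.1448    0.1433]
  [  0.1347    0.0441    0.1093    0.1027    1.0741    0.0725    0.1455    0.0511]
  [  0.1718    0.0769    0.0514    0.1462    0.1464    1.0761    0.1681    0.1389]
  [  0.1491    0.0781    0.0583    0.0653    0.1533    0.1524    1.1353    0.1053]
  [  0.1417    0.0865    0.0561    0.0804    0.1378    0.1208    0.1484    1.0537]
Total output x = L · d:
  x_0 = 1.1578·49 + 0.0890·37 + 0.1204·21 + 0.0739·98 + 0.1543·27 + 0.1244·97 + 0.0817·8 + 0.1044·14 = 88.1450
  x_1 = 0.0799·49 + 1.1162·37 + 0.0943·21 + 0.0584·98 + 0.1394·27 + 0.1115·97 + 0.1510·8 + 0.0807·14 = 69.8407
  x_2 = 0.1287·49 + 0.0616·37 + 1.0639·21 + 0.0601·98 + 0.1521·27 + 0.1325·97 + 0.0752·8 + 0.0876·14 = 55.6020
  x_3 = 0.1218·49 + 0.1396·37 + 0.0580·21 + 1.1301·98 + 0.1014·27 + 0.1633·97 + 0.1448·8 + 0.1433·14 = 144.8389
  x_4 = 0.1347·49 + 0.0441·37 + 0.1093·21 + 0.1027·98 + 1.0741·27 + 0.0725·97 + 0.1455·8 + 0.0511·14 = 58.5081
  x_5 = 0.1718·49 + 0.0769·37 + 0.0514·21 + 0.1462·98 + 0.1464·27 + 1.0761·97 + 0.1681·8 + 0.1389·14 = 138.2942
  x_6 = 0.1491·49 + 0.0781·37 + 0.0583·21 + 0.0653·98 + 0.1533·27 + 0.1524·97 + 1.1353·8 + 0.1053·14 = 47.2941
  x_7 = 0.1417·49 + 0.0865·37 + 0.0561·21 + 0.0804·98 + 0.1378·27 + 0.1208·97 + 0.1484·8 + 1.0537·14 = 50.5727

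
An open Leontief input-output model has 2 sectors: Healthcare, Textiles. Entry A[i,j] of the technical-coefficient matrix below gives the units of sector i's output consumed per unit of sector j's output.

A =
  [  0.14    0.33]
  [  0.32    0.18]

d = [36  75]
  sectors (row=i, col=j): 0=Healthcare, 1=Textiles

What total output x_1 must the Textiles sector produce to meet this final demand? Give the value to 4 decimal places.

Form M = I − A:
  [  0.86   -0.33]
  [ -0.32    0.82]
Leontief inverse L = M⁻¹:
  [  1.3676    0.5504]
  [  0.5337    1.4343]
Total output x = L · d:
  x_0 = 1.3676·36 + 0.5504·75 = 90.5103
  x_1 = 0.5337·36 + 1.4343·75 = 126.7845

126.7845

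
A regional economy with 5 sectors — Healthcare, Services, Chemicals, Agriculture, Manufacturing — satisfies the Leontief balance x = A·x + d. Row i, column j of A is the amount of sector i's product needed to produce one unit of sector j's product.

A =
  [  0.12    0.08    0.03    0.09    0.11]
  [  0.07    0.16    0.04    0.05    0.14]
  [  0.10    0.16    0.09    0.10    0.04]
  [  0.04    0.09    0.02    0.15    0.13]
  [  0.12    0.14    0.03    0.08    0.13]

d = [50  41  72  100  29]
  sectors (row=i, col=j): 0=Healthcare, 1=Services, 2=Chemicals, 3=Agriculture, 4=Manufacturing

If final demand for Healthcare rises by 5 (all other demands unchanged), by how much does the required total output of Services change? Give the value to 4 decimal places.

0.7414

Form M = I − A:
  [  0.88   -0.08   -0.03   -0.09   -0.11]
  [ -0.07    0.84   -0.04   -0.05   -0.14]
  [ -0.10   -0.16    0.91   -0.10   -0.04]
  [ -0.04   -0.09   -0.02    0.85   -0.13]
  [ -0.12   -0.14   -0.03   -0.08    0.87]
Leontief inverse L = M⁻¹:
  [  1.1924    0.1763    0.0574    0.1628    0.2061]
  [  0.1483    1.2721    0.0716    0.1220    0.2450]
  [  0.1779    0.2750    1.1256    0.1811    0.1456]
  [  0.1072    0.1886    0.0463    1.2259    0.2292]
  [  0.2043    0.2559    0.0625    0.1611    1.2434]
Total output x = L · d:
  x_0 = 1.1924·50 + 0.1763·41 + 0.0574·72 + 0.1628·100 + 0.2061·29 = 93.2388
  x_1 = 0.1483·50 + 1.2721·41 + 0.0716·72 + 0.1220·100 + 0.2450·29 = 84.0289
  x_2 = 0.1779·50 + 0.2750·41 + 1.1256·72 + 0.1811·100 + 0.1456·29 = 123.5501
  x_3 = 0.1072·50 + 0.1886·41 + 0.0463·72 + 1.2259·100 + 0.2292·29 = 145.6723
  x_4 = 0.2043·50 + 0.2559·41 + 0.0625·72 + 0.1611·100 + 1.2434·29 = 77.3713
Δx_1 = L[1,0] · Δd_0 = 0.1483 · 5 = 0.7414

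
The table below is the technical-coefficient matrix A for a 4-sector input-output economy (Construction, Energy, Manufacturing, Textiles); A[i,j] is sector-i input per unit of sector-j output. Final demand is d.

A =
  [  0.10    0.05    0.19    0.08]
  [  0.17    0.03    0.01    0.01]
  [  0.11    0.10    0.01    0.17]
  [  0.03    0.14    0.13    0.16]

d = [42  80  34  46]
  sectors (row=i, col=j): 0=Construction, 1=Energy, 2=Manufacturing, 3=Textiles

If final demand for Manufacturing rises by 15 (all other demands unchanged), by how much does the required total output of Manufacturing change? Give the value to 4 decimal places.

Form M = I − A:
  [  0.90   -0.05   -0.19   -0.08]
  [ -0.17    0.97   -0.01   -0.01]
  [ -0.11   -0.10    0.99   -0.17]
  [ -0.03   -0.14   -0.13    0.84]
Leontief inverse L = M⁻¹:
  [  1.1672    0.1090    0.2464    0.1623]
  [  0.2074    1.0537    0.0562    0.0437]
  [  0.1682    0.1534    1.0748    0.2354]
  [  0.1023    0.2033    0.1845    1.2400]
Total output x = L · d:
  x_0 = 1.1672·42 + 0.1090·80 + 0.2464·34 + 0.1623·46 = 73.5900
  x_1 = 0.2074·42 + 1.0537·80 + 0.0562·34 + 0.0437·46 = 96.9238
  x_2 = 0.1682·42 + 0.1534·80 + 1.0748·34 + 0.2354·46 = 66.7121
  x_3 = 0.1023·42 + 0.2033·80 + 0.1845·34 + 1.2400·46 = 83.8686
Δx_2 = L[2,2] · Δd_2 = 1.0748 · 15 = 16.1226

16.1226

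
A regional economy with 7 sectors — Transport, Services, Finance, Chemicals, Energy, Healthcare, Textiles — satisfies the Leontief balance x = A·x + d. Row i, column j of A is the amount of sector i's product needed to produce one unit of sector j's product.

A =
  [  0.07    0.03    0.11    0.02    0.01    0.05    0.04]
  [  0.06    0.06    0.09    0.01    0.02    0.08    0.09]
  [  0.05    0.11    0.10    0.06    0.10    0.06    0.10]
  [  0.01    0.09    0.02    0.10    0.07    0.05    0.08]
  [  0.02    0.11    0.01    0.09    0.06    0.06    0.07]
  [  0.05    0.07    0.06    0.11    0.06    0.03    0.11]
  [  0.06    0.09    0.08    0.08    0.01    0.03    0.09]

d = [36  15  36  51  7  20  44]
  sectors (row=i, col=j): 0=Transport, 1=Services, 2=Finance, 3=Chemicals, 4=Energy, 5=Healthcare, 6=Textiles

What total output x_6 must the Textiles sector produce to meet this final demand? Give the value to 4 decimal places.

Form M = I − A:
  [  0.93   -0.03   -0.11   -0.02   -0.01   -0.05   -0.04]
  [ -0.06    0.94   -0.09   -0.01   -0.02   -0.08   -0.09]
  [ -0.05   -0.11    0.90   -0.06   -0.10   -0.06   -0.10]
  [ -0.01   -0.09   -0.02    0.90   -0.07   -0.05   -0.08]
  [ -0.02   -0.11   -0.01   -0.09    0.94   -0.06   -0.07]
  [ -0.05   -0.07   -0.06   -0.11   -0.06    0.97   -0.11]
  [ -0.06   -0.09   -0.08   -0.08   -0.01   -0.03    0.91]
Leontief inverse L = M⁻¹:
  [  1.1006    0.0787    0.1577    0.0580    0.0406    0.0813    0.0915]
  [  0.0983    1.1197    0.1475    0.0580    0.0540    0.1176    0.1547]
  [  0.0987    0.1967    1.1719    0.1283    0.1488    0.1155    0.1893]
  [  0.0420    0.1519    0.0658    1.1522    0.1037    0.0890    0.1441]
  [  0.0530    0.1698    0.0572    0.1401    1.0923    0.0992    0.1337]
  [  0.0891    0.1421    0.1179    0.1691    0.0997    1.0751    0.1834]
  [  0.0982    0.1531    0.1383    0.1292    0.0455    0.0715    1.1571]
Total output x = L · d:
  x_0 = 1.1006·36 + 0.0787·15 + 0.1577·36 + 0.0580·51 + 0.0406·7 + 0.0813·20 + 0.0915·44 = 55.3746
  x_1 = 0.0983·36 + 1.1197·15 + 0.1475·36 + 0.0580·51 + 0.0540·7 + 0.1176·20 + 0.1547·44 = 38.1382
  x_2 = 0.0987·36 + 0.1967·15 + 1.1719·36 + 0.1283·51 + 0.1488·7 + 0.1155·20 + 0.1893·44 = 66.9142
  x_3 = 0.0420·36 + 0.1519·15 + 0.0658·36 + 1.1522·51 + 0.1037·7 + 0.0890·20 + 0.1441·44 = 73.7729
  x_4 = 0.0530·36 + 0.1698·15 + 0.0572·36 + 0.1401·51 + 1.0923·7 + 0.0992·20 + 0.1337·44 = 29.1750
  x_5 = 0.0891·36 + 0.1421·15 + 0.1179·36 + 0.1691·51 + 0.0997·7 + 1.0751·20 + 0.1834·44 = 48.4800
  x_6 = 0.0982·36 + 0.1531·15 + 0.1383·36 + 0.1292·51 + 0.0455·7 + 0.0715·20 + 1.1571·44 = 70.0616

70.0616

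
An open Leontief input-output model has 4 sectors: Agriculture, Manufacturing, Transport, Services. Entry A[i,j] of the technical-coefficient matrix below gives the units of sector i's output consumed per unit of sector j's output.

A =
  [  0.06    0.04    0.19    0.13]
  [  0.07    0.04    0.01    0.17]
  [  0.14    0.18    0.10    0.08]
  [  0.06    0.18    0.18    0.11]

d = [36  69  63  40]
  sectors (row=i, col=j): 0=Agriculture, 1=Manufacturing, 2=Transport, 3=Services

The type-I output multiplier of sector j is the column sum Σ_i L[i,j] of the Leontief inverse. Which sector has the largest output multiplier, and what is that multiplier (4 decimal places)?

Form M = I − A:
  [  0.94   -0.04   -0.19   -0.13]
  [ -0.07    0.96   -0.01   -0.17]
  [ -0.14   -0.18    0.90   -0.08]
  [ -0.06   -0.18   -0.18    0.89]
Leontief inverse L = M⁻¹:
  [  1.1305    0.1411    0.2837    0.2176]
  [  0.1096    1.1057    0.0823    0.2346]
  [  0.2103    0.2686    1.1964    0.1896]
  [  0.1409    0.2875    0.2778    1.2241]
Total output x = L · d:
  x_0 = 1.1305·36 + 0.1411·69 + 0.2837·63 + 0.2176·40 = 77.0127
  x_1 = 0.1096·36 + 1.1057·69 + 0.0823·63 + 0.2346·40 = 94.8063
  x_2 = 0.2103·36 + 0.2686·69 + 1.1964·63 + 0.1896·40 = 109.0626
  x_3 = 0.1409·36 + 0.2875·69 + 0.2778·63 + 1.2241·40 = 91.3676
Output multipliers (column sums of L):
  Agriculture: 1.5913
  Manufacturing: 1.8029
  Transport: 1.8402
  Services: 1.8658

Services (1.8658)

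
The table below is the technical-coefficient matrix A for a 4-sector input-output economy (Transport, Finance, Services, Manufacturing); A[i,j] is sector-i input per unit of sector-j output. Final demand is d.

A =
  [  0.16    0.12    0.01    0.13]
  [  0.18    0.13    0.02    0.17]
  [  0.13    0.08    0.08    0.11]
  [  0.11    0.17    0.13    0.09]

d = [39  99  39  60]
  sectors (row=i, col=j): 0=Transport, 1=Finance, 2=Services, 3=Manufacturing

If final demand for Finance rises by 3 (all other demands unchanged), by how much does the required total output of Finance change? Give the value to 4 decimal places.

3.7689

Form M = I − A:
  [  0.84   -0.12   -0.01   -0.13]
  [ -0.18    0.87   -0.02   -0.17]
  [ -0.13   -0.08    0.92   -0.11]
  [ -0.11   -0.17   -0.13    0.91]
Leontief inverse L = M⁻¹:
  [  1.2771    0.2260    0.0514    0.2309]
  [  0.3181    1.2563    0.0716    0.2888]
  [  0.2377    0.1755    1.1220    0.2024]
  [  0.2478    0.2871    0.1799    1.2097]
Total output x = L · d:
  x_0 = 1.2771·39 + 0.2260·99 + 0.0514·39 + 0.2309·60 = 88.0378
  x_1 = 0.3181·39 + 1.2563·99 + 0.0716·39 + 0.2888·60 = 156.9002
  x_2 = 0.2377·39 + 0.1755·99 + 1.1220·39 + 0.2024·60 = 82.5453
  x_3 = 0.2478·39 + 0.2871·99 + 0.1799·39 + 1.2097·60 = 117.6792
Δx_1 = L[1,1] · Δd_1 = 1.2563 · 3 = 3.7689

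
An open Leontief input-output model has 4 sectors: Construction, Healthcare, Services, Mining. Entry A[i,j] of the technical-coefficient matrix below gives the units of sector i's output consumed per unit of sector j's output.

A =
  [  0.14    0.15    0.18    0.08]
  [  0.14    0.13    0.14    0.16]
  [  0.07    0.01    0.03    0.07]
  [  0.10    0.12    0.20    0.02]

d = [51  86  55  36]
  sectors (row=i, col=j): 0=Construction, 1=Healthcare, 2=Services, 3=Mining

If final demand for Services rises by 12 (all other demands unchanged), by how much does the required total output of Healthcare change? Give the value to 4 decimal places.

3.2811

Form M = I − A:
  [  0.86   -0.15   -0.18   -0.08]
  [ -0.14    0.87   -0.14   -0.16]
  [ -0.07   -0.01    0.97   -0.07]
  [ -0.10   -0.12   -0.20    0.98]
Leontief inverse L = M⁻¹:
  [  1.2452    0.2405    0.2992    0.1623]
  [  0.2503    1.2289    0.2734    0.2406]
  [  0.1054    0.0433    1.0758    0.0925]
  [  0.1792    0.1839    0.2836    1.0853]
Total output x = L · d:
  x_0 = 1.2452·51 + 0.2405·86 + 0.2992·55 + 0.1623·36 = 106.4878
  x_1 = 0.2503·51 + 1.2289·86 + 0.2734·55 + 0.2406·36 = 142.1504
  x_2 = 0.1054·51 + 0.0433·86 + 1.0758·55 + 0.0925·36 = 71.5969
  x_3 = 0.1792·51 + 0.1839·86 + 0.2836·55 + 1.0853·36 = 79.6186
Δx_1 = L[1,2] · Δd_2 = 0.2734 · 12 = 3.2811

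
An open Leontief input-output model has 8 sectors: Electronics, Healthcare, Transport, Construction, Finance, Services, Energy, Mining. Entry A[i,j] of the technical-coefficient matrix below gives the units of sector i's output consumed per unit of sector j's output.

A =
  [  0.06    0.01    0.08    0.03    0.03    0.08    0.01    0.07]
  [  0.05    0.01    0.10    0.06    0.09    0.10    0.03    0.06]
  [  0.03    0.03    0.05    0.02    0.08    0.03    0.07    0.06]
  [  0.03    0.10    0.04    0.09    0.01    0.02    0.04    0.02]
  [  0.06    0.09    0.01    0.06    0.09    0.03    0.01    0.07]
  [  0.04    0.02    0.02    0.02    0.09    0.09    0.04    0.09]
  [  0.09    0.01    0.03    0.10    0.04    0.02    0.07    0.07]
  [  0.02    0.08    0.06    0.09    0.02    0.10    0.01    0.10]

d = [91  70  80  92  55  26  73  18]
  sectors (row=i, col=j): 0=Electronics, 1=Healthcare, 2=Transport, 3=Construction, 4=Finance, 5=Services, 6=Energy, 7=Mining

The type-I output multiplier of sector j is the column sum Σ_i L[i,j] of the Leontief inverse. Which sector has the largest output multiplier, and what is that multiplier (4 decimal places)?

Mining (1.9308)

Form M = I − A:
  [  0.94   -0.01   -0.08   -0.03   -0.03   -0.08   -0.01   -0.07]
  [ -0.05    0.99   -0.10   -0.06   -0.09   -0.10   -0.03   -0.06]
  [ -0.03   -0.03    0.95   -0.02   -0.08   -0.03   -0.07   -0.06]
  [ -0.03   -0.10   -0.04    0.91   -0.01   -0.02   -0.04   -0.02]
  [ -0.06   -0.09   -0.01   -0.06    0.91   -0.03   -0.01   -0.07]
  [ -0.04   -0.02   -0.02   -0.02   -0.09    0.91   -0.04   -0.09]
  [ -0.09   -0.01   -0.03   -0.10   -0.04   -0.02    0.93   -0.07]
  [ -0.02   -0.08   -0.06   -0.09   -0.02   -0.10   -0.01    0.90]
Leontief inverse L = M⁻¹:
  [  1.0861    0.0386    0.1096    0.0625    0.0657    0.1202    0.0310    0.1153]
  [  0.0871    1.0517    0.1365    0.1059    0.1400    0.1490    0.0589    0.1187]
  [  0.0608    0.0606    1.0788    0.0593    0.1164    0.0662    0.0916    0.1048]
  [  0.0573    0.1268    0.0728    1.1272    0.0426    0.0551    0.0621    0.0565]
  [  0.0925    0.1272    0.0476    0.1038    1.1314    0.0770    0.0299    0.1192]
  [  0.0721    0.0555    0.0507    0.0615    0.1311    1.1357    0.0608    0.1426]
  [  0.1237    0.0464    0.0655    0.1465    0.0727    0.0607    1.0940    0.1171]
  [  0.0531    0.1206    0.1012    0.1382    0.0664    0.1544    0.0378    1.1566]
Total output x = L · d:
  x_0 = 1.0861·91 + 0.0386·70 + 0.1096·80 + 0.0625·92 + 0.0657·55 + 0.1202·26 + 0.0310·73 + 0.1153·18 = 127.1475
  x_1 = 0.0871·91 + 1.0517·70 + 0.1365·80 + 0.1059·92 + 0.1400·55 + 0.1490·26 + 0.0589·73 + 0.1187·18 = 120.2228
  x_2 = 0.0608·91 + 0.0606·70 + 1.0788·80 + 0.0593·92 + 0.1164·55 + 0.0662·26 + 0.0916·73 + 0.1048·18 = 118.2203
  x_3 = 0.0573·91 + 0.1268·70 + 0.0728·80 + 1.1272·92 + 0.0426·55 + 0.0551·26 + 0.0621·73 + 0.0565·18 = 132.9375
  x_4 = 0.0925·91 + 0.1272·70 + 0.0476·80 + 0.1038·92 + 1.1314·55 + 0.0770·26 + 0.0299·73 + 0.1192·18 = 99.2369
  x_5 = 0.0721·91 + 0.0555·70 + 0.0507·80 + 0.0615·92 + 0.1311·55 + 1.1357·26 + 0.0608·73 + 0.1426·18 = 63.9070
  x_6 = 0.1237·91 + 0.0464·70 + 0.0655·80 + 0.1465·92 + 0.0727·55 + 0.0607·26 + 1.0940·73 + 0.1171·18 = 120.7601
  x_7 = 0.0531·91 + 0.1206·70 + 0.1012·80 + 0.1382·92 + 0.0664·55 + 0.1544·26 + 0.0378·73 + 1.1566·18 = 65.3349
Output multipliers (column sums of L):
  Electronics: 1.6326
  Healthcare: 1.6275
  Transport: 1.6625
  Construction: 1.8051
  Finance: 1.7664
  Services: 1.8184
  Energy: 1.4661
  Mining: 1.9308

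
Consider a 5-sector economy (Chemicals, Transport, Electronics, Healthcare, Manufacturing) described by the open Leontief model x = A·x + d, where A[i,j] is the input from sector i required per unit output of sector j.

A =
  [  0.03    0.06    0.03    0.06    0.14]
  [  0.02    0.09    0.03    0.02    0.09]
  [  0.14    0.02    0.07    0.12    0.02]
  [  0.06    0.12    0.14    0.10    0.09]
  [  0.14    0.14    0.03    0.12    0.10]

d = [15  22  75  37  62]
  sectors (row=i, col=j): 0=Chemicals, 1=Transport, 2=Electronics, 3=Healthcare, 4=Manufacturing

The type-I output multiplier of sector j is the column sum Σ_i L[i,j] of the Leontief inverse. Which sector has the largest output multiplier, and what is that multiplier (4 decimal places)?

Form M = I − A:
  [  0.97   -0.06   -0.03   -0.06   -0.14]
  [ -0.02    0.91   -0.03   -0.02   -0.09]
  [ -0.14   -0.02    0.93   -0.12   -0.02]
  [ -0.06   -0.12   -0.14    0.90   -0.09]
  [ -0.14   -0.14   -0.03   -0.12    0.90]
Leontief inverse L = M⁻¹:
  [  1.0764    0.1160    0.0609    0.1079    0.1912]
  [  0.0522    1.1299    0.0501    0.0523    0.1274]
  [  0.1838    0.0713    1.1120    0.1725    0.0777]
  [  0.1272    0.1916    0.1917    1.1708    0.1603]
  [  0.1986    0.2217    0.0799    0.1868    1.1846]
Total output x = L · d:
  x_0 = 1.0764·15 + 0.1160·22 + 0.0609·75 + 0.1079·37 + 0.1912·62 = 39.1095
  x_1 = 0.0522·15 + 1.1299·22 + 0.0501·75 + 0.0523·37 + 0.1274·62 = 39.2347
  x_2 = 0.1838·15 + 0.0713·22 + 1.1120·75 + 0.1725·37 + 0.0777·62 = 98.9195
  x_3 = 0.1272·15 + 0.1916·22 + 0.1917·75 + 1.1708·37 + 0.1603·62 = 73.7579
  x_4 = 0.1986·15 + 0.2217·22 + 0.0799·75 + 0.1868·37 + 1.1846·62 = 94.2075
Output multipliers (column sums of L):
  Chemicals: 1.6382
  Transport: 1.7305
  Electronics: 1.4945
  Healthcare: 1.6902
  Manufacturing: 1.7412

Manufacturing (1.7412)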